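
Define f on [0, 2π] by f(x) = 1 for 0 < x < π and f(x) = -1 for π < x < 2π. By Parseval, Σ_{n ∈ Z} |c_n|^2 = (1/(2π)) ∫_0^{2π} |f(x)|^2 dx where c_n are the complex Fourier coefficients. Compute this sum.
Σ |c_n|^2 = 1

Parseval equates the L^2 energy of f (normalised by 1/(2π)) with the ℓ^2 sum of its Fourier coefficients: (1/(2π)) ∫_0^{2π} |f|^2 = Σ |c_n|^2.
Compute the left side: (1/(2π)) [∫_0^π 1^2 dx + ∫_π^{2π} (-1)^2 dx] = (1/(2π)) · (1π + 1π) = (1 + 1)/2 = 1.
So Σ_{n ∈ Z} |c_n|^2 = 1.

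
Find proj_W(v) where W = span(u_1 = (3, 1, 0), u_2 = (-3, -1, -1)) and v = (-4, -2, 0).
proj_W(v) = (-21/5, -7/5, 0)

Set up U = [u_1 | ... | u_2] ∈ R^(3×2). The projector onto W = col(U) is P = U (U^T U)^(-1) U^T.
Compute U^T U =
  [10, -10]
  [-10, 11],
and U^T v = (-14, 14).
Solve U^T U · c = U^T v for the coefficients: c = (-7/5, 0). The projection is proj_W(v) = U c.
Check: (v - proj_W(v)) · u_1 = 0  (should be 0).
Check: (v - proj_W(v)) · u_2 = 0  (should be 0).
Result: proj_W(v) = (-21/5, -7/5, 0).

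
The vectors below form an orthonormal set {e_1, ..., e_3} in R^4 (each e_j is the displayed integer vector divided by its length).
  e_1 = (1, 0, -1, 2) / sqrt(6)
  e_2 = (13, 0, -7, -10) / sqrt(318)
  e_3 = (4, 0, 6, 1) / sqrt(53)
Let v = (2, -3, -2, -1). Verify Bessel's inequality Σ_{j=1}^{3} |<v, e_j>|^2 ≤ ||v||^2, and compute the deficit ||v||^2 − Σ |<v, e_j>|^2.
Σ |<v, e_j>|^2 = 9; ||v||^2 = 18; deficit = 9

Write each e_j = u_j / sqrt(<u_j, u_j>) where u_j is the displayed integer vector. Then <v, e_j> = <v, u_j> / sqrt(<u_j, u_j>), so |<v, e_j>|^2 = <v, u_j>^2 / <u_j, u_j>.
Coefficients: <v, e_1> = 2/sqrt(6), <v, e_2> = 50/sqrt(318), <v, e_3> = -5/sqrt(53).
Square and sum: Σ |<v, e_j>|^2 = 9.
Compute ||v||^2 = v·v = 18.
Deficit = 18 − 9 = 9 ≥ 0, confirming Bessel's inequality. (The deficit equals ||v − Σ <v,e_j> e_j||^2, the squared distance from v to span{e_j}.)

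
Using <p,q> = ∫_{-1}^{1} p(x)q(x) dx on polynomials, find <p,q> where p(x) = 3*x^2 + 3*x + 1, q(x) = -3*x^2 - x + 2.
<p,q> = 2/5

Expand the product: p(x)·q(x) = -9*x^4 - 12*x^3 + 5*x + 2.
∫_{-1}^{1} of each monomial x^k gives [2/(k+1) if k even, 0 if k odd]. Integrating term-by-term (or equivalently evaluating the antiderivative F(x) = -9*x^5/5 - 3*x^4 + 5*x^2/2 + 2*x at the endpoints):
  F(1) − F(−1) = -3/10 − (-7/10) = 2/5.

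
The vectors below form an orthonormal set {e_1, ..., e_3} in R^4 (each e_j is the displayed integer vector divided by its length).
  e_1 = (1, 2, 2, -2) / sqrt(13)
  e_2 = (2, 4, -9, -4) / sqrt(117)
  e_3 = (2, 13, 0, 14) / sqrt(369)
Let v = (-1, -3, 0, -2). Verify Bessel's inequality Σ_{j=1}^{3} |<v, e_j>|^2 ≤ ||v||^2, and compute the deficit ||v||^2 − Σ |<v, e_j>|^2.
Σ |<v, e_j>|^2 = 570/41; ||v||^2 = 14; deficit = 4/41

Write each e_j = u_j / sqrt(<u_j, u_j>) where u_j is the displayed integer vector. Then <v, e_j> = <v, u_j> / sqrt(<u_j, u_j>), so |<v, e_j>|^2 = <v, u_j>^2 / <u_j, u_j>.
Coefficients: <v, e_1> = -3/sqrt(13), <v, e_2> = -6/sqrt(117), <v, e_3> = -69/sqrt(369).
Square and sum: Σ |<v, e_j>|^2 = 570/41.
Compute ||v||^2 = v·v = 14.
Deficit = 14 − 570/41 = 4/41 ≥ 0, confirming Bessel's inequality. (The deficit equals ||v − Σ <v,e_j> e_j||^2, the squared distance from v to span{e_j}.)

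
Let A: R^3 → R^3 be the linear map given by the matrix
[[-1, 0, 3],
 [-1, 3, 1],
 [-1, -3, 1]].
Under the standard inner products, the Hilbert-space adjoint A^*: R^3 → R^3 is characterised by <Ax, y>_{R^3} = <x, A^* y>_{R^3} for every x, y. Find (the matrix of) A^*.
A^* = A^T =
[[-1, -1, -1],
 [0, 3, -3],
 [3, 1, 1]]

For real matrices with standard dot products, the defining identity <Ax, y> = <x, A^* y> gives (Ax)^T y = x^T (A^*) y, i.e. x^T A^T y = x^T (A^*) y. Since this holds for all x, y, we must have A^* = A^T. Therefore
A^* =
[[-1, -1, -1],
 [0, 3, -3],
 [3, 1, 1]].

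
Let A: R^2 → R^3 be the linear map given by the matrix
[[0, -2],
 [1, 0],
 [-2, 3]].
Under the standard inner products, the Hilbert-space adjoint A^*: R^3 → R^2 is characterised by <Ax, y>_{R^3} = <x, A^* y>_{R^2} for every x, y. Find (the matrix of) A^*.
A^* = A^T =
[[0, 1, -2],
 [-2, 0, 3]]

For real matrices with standard dot products, the defining identity <Ax, y> = <x, A^* y> gives (Ax)^T y = x^T (A^*) y, i.e. x^T A^T y = x^T (A^*) y. Since this holds for all x, y, we must have A^* = A^T. Therefore
A^* =
[[0, 1, -2],
 [-2, 0, 3]].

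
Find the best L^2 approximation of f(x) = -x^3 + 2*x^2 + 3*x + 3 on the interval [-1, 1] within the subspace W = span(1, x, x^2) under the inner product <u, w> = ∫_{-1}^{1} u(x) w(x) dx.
g(x) = 2*x^2 + 12*x/5 + 3

The best approximation g ∈ W is the orthogonal projection of f onto W. Writing g = a_0 + a_1 x + a_2 x^2, the coefficients solve the normal equations G · a = b where
  G_{ij} = <φ_i, φ_j> and b_i = <f, φ_i>, with φ_0 = 1, φ_1 = x, φ_2 = x^2.
G =
  [2, 0, 2/3]
  [0, 2/3, 0]
  [2/3, 0, 2/5],
b = (22/3, 8/5, 14/5).
Solving gives a_0 = 3, a_1 = 12/5, a_2 = 2, so
  g(x) = 2*x^2 + 12*x/5 + 3.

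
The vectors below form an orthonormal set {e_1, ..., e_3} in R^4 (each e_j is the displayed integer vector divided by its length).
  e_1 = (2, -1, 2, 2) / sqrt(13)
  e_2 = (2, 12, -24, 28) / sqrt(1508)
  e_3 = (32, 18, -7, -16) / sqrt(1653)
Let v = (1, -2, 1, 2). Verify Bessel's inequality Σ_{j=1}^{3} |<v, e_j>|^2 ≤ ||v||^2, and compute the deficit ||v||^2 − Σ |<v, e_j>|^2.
Σ |<v, e_j>|^2 = 506/57; ||v||^2 = 10; deficit = 64/57

Write each e_j = u_j / sqrt(<u_j, u_j>) where u_j is the displayed integer vector. Then <v, e_j> = <v, u_j> / sqrt(<u_j, u_j>), so |<v, e_j>|^2 = <v, u_j>^2 / <u_j, u_j>.
Coefficients: <v, e_1> = 10/sqrt(13), <v, e_2> = 10/sqrt(1508), <v, e_3> = -43/sqrt(1653).
Square and sum: Σ |<v, e_j>|^2 = 506/57.
Compute ||v||^2 = v·v = 10.
Deficit = 10 − 506/57 = 64/57 ≥ 0, confirming Bessel's inequality. (The deficit equals ||v − Σ <v,e_j> e_j||^2, the squared distance from v to span{e_j}.)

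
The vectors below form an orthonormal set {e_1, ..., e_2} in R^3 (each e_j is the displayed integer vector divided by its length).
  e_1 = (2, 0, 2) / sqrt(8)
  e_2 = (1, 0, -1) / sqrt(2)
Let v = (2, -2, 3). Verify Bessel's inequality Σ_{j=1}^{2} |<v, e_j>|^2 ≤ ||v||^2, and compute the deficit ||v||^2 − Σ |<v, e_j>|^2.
Σ |<v, e_j>|^2 = 13; ||v||^2 = 17; deficit = 4

Write each e_j = u_j / sqrt(<u_j, u_j>) where u_j is the displayed integer vector. Then <v, e_j> = <v, u_j> / sqrt(<u_j, u_j>), so |<v, e_j>|^2 = <v, u_j>^2 / <u_j, u_j>.
Coefficients: <v, e_1> = 10/sqrt(8), <v, e_2> = -1/sqrt(2).
Square and sum: Σ |<v, e_j>|^2 = 13.
Compute ||v||^2 = v·v = 17.
Deficit = 17 − 13 = 4 ≥ 0, confirming Bessel's inequality. (The deficit equals ||v − Σ <v,e_j> e_j||^2, the squared distance from v to span{e_j}.)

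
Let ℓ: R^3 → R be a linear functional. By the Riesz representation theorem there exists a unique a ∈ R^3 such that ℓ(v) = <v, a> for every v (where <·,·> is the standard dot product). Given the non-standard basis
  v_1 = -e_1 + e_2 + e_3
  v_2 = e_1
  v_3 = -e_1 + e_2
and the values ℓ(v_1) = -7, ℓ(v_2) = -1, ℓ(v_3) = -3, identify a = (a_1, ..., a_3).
a = (-1, -4, -4)

Write a = (a_1, ..., a_3) in the standard basis. For each basis vector v_i, ℓ(v_i) = <v_i, a> is a linear equation in the a_j's. Collect the n equations into a matrix system V a = ℓ, where row i of V is v_i (expressed in the standard basis). Since V is invertible (lower-triangular with 1s on the diagonal, up to permutation), solve by back-substitution:
  V =
[[-1, 1, 1],
 [1, 0, 0],
 [-1, 1, 0]]
  V a = (-7, -1, -3)
Solving gives a = (-1, -4, -4).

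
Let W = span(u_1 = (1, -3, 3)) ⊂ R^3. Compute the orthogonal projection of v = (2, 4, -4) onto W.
proj_W(v) = (-22/19, 66/19, -66/19)

Set up U = [u_1 | ... | u_1] ∈ R^(3×1). The projector onto W = col(U) is P = U (U^T U)^(-1) U^T.
Compute U^T U =
  [19],
and U^T v = (-22).
Solve U^T U · c = U^T v for the coefficients: c = (-22/19). The projection is proj_W(v) = U c.
Check: (v - proj_W(v)) · u_1 = 0  (should be 0).
Result: proj_W(v) = (-22/19, 66/19, -66/19).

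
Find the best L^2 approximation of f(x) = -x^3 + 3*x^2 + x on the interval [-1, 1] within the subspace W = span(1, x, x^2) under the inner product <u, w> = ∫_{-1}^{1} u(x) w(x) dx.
g(x) = 3*x^2 + 2*x/5

The best approximation g ∈ W is the orthogonal projection of f onto W. Writing g = a_0 + a_1 x + a_2 x^2, the coefficients solve the normal equations G · a = b where
  G_{ij} = <φ_i, φ_j> and b_i = <f, φ_i>, with φ_0 = 1, φ_1 = x, φ_2 = x^2.
G =
  [2, 0, 2/3]
  [0, 2/3, 0]
  [2/3, 0, 2/5],
b = (2, 4/15, 6/5).
Solving gives a_0 = 0, a_1 = 2/5, a_2 = 3, so
  g(x) = 3*x^2 + 2*x/5.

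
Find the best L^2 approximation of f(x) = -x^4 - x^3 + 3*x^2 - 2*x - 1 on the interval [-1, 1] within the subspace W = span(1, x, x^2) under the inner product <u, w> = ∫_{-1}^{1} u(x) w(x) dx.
g(x) = 15*x^2/7 - 13*x/5 - 32/35

The best approximation g ∈ W is the orthogonal projection of f onto W. Writing g = a_0 + a_1 x + a_2 x^2, the coefficients solve the normal equations G · a = b where
  G_{ij} = <φ_i, φ_j> and b_i = <f, φ_i>, with φ_0 = 1, φ_1 = x, φ_2 = x^2.
G =
  [2, 0, 2/3]
  [0, 2/3, 0]
  [2/3, 0, 2/5],
b = (-2/5, -26/15, 26/105).
Solving gives a_0 = -32/35, a_1 = -13/5, a_2 = 15/7, so
  g(x) = 15*x^2/7 - 13*x/5 - 32/35.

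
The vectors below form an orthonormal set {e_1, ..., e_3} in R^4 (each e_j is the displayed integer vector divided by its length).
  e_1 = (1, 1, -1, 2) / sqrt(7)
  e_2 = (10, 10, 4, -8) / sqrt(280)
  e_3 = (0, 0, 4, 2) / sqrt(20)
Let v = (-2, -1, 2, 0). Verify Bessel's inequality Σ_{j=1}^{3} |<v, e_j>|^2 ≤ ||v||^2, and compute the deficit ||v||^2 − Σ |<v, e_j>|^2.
Σ |<v, e_j>|^2 = 17/2; ||v||^2 = 9; deficit = 1/2

Write each e_j = u_j / sqrt(<u_j, u_j>) where u_j is the displayed integer vector. Then <v, e_j> = <v, u_j> / sqrt(<u_j, u_j>), so |<v, e_j>|^2 = <v, u_j>^2 / <u_j, u_j>.
Coefficients: <v, e_1> = -5/sqrt(7), <v, e_2> = -22/sqrt(280), <v, e_3> = 8/sqrt(20).
Square and sum: Σ |<v, e_j>|^2 = 17/2.
Compute ||v||^2 = v·v = 9.
Deficit = 9 − 17/2 = 1/2 ≥ 0, confirming Bessel's inequality. (The deficit equals ||v − Σ <v,e_j> e_j||^2, the squared distance from v to span{e_j}.)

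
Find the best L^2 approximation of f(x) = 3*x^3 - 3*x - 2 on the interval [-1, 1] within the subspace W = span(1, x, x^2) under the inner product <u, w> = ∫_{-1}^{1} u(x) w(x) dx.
g(x) = -6*x/5 - 2

The best approximation g ∈ W is the orthogonal projection of f onto W. Writing g = a_0 + a_1 x + a_2 x^2, the coefficients solve the normal equations G · a = b where
  G_{ij} = <φ_i, φ_j> and b_i = <f, φ_i>, with φ_0 = 1, φ_1 = x, φ_2 = x^2.
G =
  [2, 0, 2/3]
  [0, 2/3, 0]
  [2/3, 0, 2/5],
b = (-4, -4/5, -4/3).
Solving gives a_0 = -2, a_1 = -6/5, a_2 = 0, so
  g(x) = -6*x/5 - 2.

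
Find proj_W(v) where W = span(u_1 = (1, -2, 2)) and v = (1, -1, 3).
proj_W(v) = (1, -2, 2)

Set up U = [u_1 | ... | u_1] ∈ R^(3×1). The projector onto W = col(U) is P = U (U^T U)^(-1) U^T.
Compute U^T U =
  [9],
and U^T v = (9).
Solve U^T U · c = U^T v for the coefficients: c = (1). The projection is proj_W(v) = U c.
Check: (v - proj_W(v)) · u_1 = 0  (should be 0).
Result: proj_W(v) = (1, -2, 2).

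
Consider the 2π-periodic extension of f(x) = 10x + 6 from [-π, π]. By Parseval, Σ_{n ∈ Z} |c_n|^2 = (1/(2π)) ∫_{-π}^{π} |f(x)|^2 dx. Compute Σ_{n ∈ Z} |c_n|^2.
Σ |c_n|^2 = 100π^2/3 + 36

Expand and integrate term by term over [-π, π]:
  ∫ (10x)^2 dx = 100·(2π^3/3); ∫ 2·10·(6)·x dx = 0 (odd integrand); ∫ 6^2 dx = 36·2π.
So (1/(2π)) ∫_{-π}^{π} (10x + 6)^2 dx = 100π^2/3 + 36 = 100π^2/3 + 36.
Parseval ⇒ Σ |c_n|^2 = 100π^2/3 + 36.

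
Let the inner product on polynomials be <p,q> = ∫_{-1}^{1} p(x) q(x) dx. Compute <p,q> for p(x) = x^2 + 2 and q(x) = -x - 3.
<p,q> = -14

Expand the product: p(x)·q(x) = -x^3 - 3*x^2 - 2*x - 6.
∫_{-1}^{1} of each monomial x^k gives [2/(k+1) if k even, 0 if k odd]. Integrating term-by-term (or equivalently evaluating the antiderivative F(x) = -x^4/4 - x^3 - x^2 - 6*x at the endpoints):
  F(1) − F(−1) = -33/4 − (23/4) = -14.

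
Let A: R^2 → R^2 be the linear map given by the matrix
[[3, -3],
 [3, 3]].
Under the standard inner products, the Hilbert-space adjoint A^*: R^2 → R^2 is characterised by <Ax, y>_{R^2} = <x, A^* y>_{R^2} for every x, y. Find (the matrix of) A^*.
A^* = A^T =
[[3, 3],
 [-3, 3]]

For real matrices with standard dot products, the defining identity <Ax, y> = <x, A^* y> gives (Ax)^T y = x^T (A^*) y, i.e. x^T A^T y = x^T (A^*) y. Since this holds for all x, y, we must have A^* = A^T. Therefore
A^* =
[[3, 3],
 [-3, 3]].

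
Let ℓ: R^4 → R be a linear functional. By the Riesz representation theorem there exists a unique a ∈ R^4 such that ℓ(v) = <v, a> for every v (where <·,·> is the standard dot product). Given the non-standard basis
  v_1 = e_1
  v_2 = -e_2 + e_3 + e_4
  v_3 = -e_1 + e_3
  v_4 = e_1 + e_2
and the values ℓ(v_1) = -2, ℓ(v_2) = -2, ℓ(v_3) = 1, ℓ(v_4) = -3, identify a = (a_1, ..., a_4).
a = (-2, -1, -1, -2)

Write a = (a_1, ..., a_4) in the standard basis. For each basis vector v_i, ℓ(v_i) = <v_i, a> is a linear equation in the a_j's. Collect the n equations into a matrix system V a = ℓ, where row i of V is v_i (expressed in the standard basis). Since V is invertible (lower-triangular with 1s on the diagonal, up to permutation), solve by back-substitution:
  V =
[[1, 0, 0, 0],
 [0, -1, 1, 1],
 [-1, 0, 1, 0],
 [1, 1, 0, 0]]
  V a = (-2, -2, 1, -3)
Solving gives a = (-2, -1, -1, -2).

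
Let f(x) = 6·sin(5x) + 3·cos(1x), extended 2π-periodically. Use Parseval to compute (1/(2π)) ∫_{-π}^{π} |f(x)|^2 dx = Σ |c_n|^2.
Σ |c_n|^2 = 45/2

Expand |f|^2 and use orthogonality of {sin(nx), cos(mx)} on [-π, π]:
  ∫_{-π}^{π} sin(nx)^2 dx = π, ∫ cos(mx)^2 dx = π, and cross terms integrate to 0.
So ∫_{-π}^{π} f(x)^2 dx = 6^2 · π + 3^2 · π = (36 + 9)π.
Divide by 2π: (36 + 9)/2 = 45/2.
By Parseval, this equals Σ |c_n|^2.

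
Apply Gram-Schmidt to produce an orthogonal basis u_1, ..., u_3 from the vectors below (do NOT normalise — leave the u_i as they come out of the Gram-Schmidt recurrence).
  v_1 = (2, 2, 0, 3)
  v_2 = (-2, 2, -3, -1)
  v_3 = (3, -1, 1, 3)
Orthogonal basis:
  u_1 = (2, 2, 0, 3)
  u_2 = (-28/17, 40/17, -3, -8/17)
  u_3 = (109/297, -283/297, -100/99, 116/297)

Apply the Gram-Schmidt recurrence
  u_1 = v_1
  u_i = v_i − Σ_{j<i} ((v_i · u_j) / (u_j · u_j)) · u_j.

Step by step this gives:
  u_1 = (2, 2, 0, 3)
  u_2 = (-28/17, 40/17, -3, -8/17)
  u_3 = (109/297, -283/297, -100/99, 116/297)

Orthogonality check:
  u_2 · u_1 = 0 (should be 0)
  u_3 · u_1 = 0 (should be 0)
  u_3 · u_2 = 0 (should be 0)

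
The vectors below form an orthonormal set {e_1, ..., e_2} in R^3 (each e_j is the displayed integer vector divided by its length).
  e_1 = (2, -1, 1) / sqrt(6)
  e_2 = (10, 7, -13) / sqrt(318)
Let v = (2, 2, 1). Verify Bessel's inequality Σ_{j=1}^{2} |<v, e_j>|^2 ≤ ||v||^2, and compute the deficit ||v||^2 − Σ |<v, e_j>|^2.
Σ |<v, e_j>|^2 = 153/53; ||v||^2 = 9; deficit = 324/53

Write each e_j = u_j / sqrt(<u_j, u_j>) where u_j is the displayed integer vector. Then <v, e_j> = <v, u_j> / sqrt(<u_j, u_j>), so |<v, e_j>|^2 = <v, u_j>^2 / <u_j, u_j>.
Coefficients: <v, e_1> = 3/sqrt(6), <v, e_2> = 21/sqrt(318).
Square and sum: Σ |<v, e_j>|^2 = 153/53.
Compute ||v||^2 = v·v = 9.
Deficit = 9 − 153/53 = 324/53 ≥ 0, confirming Bessel's inequality. (The deficit equals ||v − Σ <v,e_j> e_j||^2, the squared distance from v to span{e_j}.)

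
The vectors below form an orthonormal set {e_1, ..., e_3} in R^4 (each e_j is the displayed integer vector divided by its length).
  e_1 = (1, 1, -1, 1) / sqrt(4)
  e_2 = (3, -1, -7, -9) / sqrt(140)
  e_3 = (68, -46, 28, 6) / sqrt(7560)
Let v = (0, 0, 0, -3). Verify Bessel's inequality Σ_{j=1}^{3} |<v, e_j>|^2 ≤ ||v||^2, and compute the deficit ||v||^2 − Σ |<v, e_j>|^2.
Σ |<v, e_j>|^2 = 15/2; ||v||^2 = 9; deficit = 3/2

Write each e_j = u_j / sqrt(<u_j, u_j>) where u_j is the displayed integer vector. Then <v, e_j> = <v, u_j> / sqrt(<u_j, u_j>), so |<v, e_j>|^2 = <v, u_j>^2 / <u_j, u_j>.
Coefficients: <v, e_1> = -3/sqrt(4), <v, e_2> = 27/sqrt(140), <v, e_3> = -18/sqrt(7560).
Square and sum: Σ |<v, e_j>|^2 = 15/2.
Compute ||v||^2 = v·v = 9.
Deficit = 9 − 15/2 = 3/2 ≥ 0, confirming Bessel's inequality. (The deficit equals ||v − Σ <v,e_j> e_j||^2, the squared distance from v to span{e_j}.)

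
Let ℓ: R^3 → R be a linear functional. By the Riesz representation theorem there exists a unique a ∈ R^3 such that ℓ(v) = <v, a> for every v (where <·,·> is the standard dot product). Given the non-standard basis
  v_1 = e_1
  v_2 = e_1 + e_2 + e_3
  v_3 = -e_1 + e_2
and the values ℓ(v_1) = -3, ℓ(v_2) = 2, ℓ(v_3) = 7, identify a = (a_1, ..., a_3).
a = (-3, 4, 1)

Write a = (a_1, ..., a_3) in the standard basis. For each basis vector v_i, ℓ(v_i) = <v_i, a> is a linear equation in the a_j's. Collect the n equations into a matrix system V a = ℓ, where row i of V is v_i (expressed in the standard basis). Since V is invertible (lower-triangular with 1s on the diagonal, up to permutation), solve by back-substitution:
  V =
[[1, 0, 0],
 [1, 1, 1],
 [-1, 1, 0]]
  V a = (-3, 2, 7)
Solving gives a = (-3, 4, 1).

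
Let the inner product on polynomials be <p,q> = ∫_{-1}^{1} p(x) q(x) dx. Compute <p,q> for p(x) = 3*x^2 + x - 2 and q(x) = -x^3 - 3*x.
<p,q> = -12/5

Expand the product: p(x)·q(x) = -3*x^5 - x^4 - 7*x^3 - 3*x^2 + 6*x.
∫_{-1}^{1} of each monomial x^k gives [2/(k+1) if k even, 0 if k odd]. Integrating term-by-term (or equivalently evaluating the antiderivative F(x) = -x^6/2 - x^5/5 - 7*x^4/4 - x^3 + 3*x^2 at the endpoints):
  F(1) − F(−1) = -9/20 − (39/20) = -12/5.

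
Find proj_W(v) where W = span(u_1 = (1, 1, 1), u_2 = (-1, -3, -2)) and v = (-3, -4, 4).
proj_W(v) = (-1/2, -3/2, -1)

Set up U = [u_1 | ... | u_2] ∈ R^(3×2). The projector onto W = col(U) is P = U (U^T U)^(-1) U^T.
Compute U^T U =
  [3, -6]
  [-6, 14],
and U^T v = (-3, 7).
Solve U^T U · c = U^T v for the coefficients: c = (0, 1/2). The projection is proj_W(v) = U c.
Check: (v - proj_W(v)) · u_1 = 0  (should be 0).
Check: (v - proj_W(v)) · u_2 = 0  (should be 0).
Result: proj_W(v) = (-1/2, -3/2, -1).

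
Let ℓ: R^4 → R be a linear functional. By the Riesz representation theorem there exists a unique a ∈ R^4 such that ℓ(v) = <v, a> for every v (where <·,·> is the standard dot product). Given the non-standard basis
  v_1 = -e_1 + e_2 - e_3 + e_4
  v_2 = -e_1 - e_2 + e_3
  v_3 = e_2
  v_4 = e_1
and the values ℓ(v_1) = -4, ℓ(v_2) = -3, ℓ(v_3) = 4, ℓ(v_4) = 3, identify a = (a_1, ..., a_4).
a = (3, 4, 4, -1)

Write a = (a_1, ..., a_4) in the standard basis. For each basis vector v_i, ℓ(v_i) = <v_i, a> is a linear equation in the a_j's. Collect the n equations into a matrix system V a = ℓ, where row i of V is v_i (expressed in the standard basis). Since V is invertible (lower-triangular with 1s on the diagonal, up to permutation), solve by back-substitution:
  V =
[[-1, 1, -1, 1],
 [-1, -1, 1, 0],
 [0, 1, 0, 0],
 [1, 0, 0, 0]]
  V a = (-4, -3, 4, 3)
Solving gives a = (3, 4, 4, -1).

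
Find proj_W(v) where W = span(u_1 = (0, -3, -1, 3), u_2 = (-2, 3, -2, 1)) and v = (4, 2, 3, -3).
proj_W(v) = (281/163, 261/326, 465/163, -1385/326)

Set up U = [u_1 | ... | u_2] ∈ R^(4×2). The projector onto W = col(U) is P = U (U^T U)^(-1) U^T.
Compute U^T U =
  [19, -4]
  [-4, 18],
and U^T v = (-18, -11).
Solve U^T U · c = U^T v for the coefficients: c = (-184/163, -281/326). The projection is proj_W(v) = U c.
Check: (v - proj_W(v)) · u_1 = 0  (should be 0).
Check: (v - proj_W(v)) · u_2 = 0  (should be 0).
Result: proj_W(v) = (281/163, 261/326, 465/163, -1385/326).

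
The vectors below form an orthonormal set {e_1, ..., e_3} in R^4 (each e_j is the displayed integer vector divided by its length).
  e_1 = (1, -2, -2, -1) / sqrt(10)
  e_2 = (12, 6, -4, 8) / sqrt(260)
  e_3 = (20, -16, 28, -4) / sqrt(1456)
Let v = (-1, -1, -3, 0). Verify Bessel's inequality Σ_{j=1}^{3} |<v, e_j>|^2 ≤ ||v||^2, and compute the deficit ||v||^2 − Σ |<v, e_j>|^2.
Σ |<v, e_j>|^2 = 145/14; ||v||^2 = 11; deficit = 9/14

Write each e_j = u_j / sqrt(<u_j, u_j>) where u_j is the displayed integer vector. Then <v, e_j> = <v, u_j> / sqrt(<u_j, u_j>), so |<v, e_j>|^2 = <v, u_j>^2 / <u_j, u_j>.
Coefficients: <v, e_1> = 7/sqrt(10), <v, e_2> = -6/sqrt(260), <v, e_3> = -88/sqrt(1456).
Square and sum: Σ |<v, e_j>|^2 = 145/14.
Compute ||v||^2 = v·v = 11.
Deficit = 11 − 145/14 = 9/14 ≥ 0, confirming Bessel's inequality. (The deficit equals ||v − Σ <v,e_j> e_j||^2, the squared distance from v to span{e_j}.)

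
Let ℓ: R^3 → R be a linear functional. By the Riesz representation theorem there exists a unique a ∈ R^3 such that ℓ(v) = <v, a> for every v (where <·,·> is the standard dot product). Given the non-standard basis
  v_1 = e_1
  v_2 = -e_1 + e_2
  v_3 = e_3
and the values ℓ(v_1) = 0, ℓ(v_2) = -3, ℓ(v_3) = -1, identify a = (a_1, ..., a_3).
a = (0, -3, -1)

Write a = (a_1, ..., a_3) in the standard basis. For each basis vector v_i, ℓ(v_i) = <v_i, a> is a linear equation in the a_j's. Collect the n equations into a matrix system V a = ℓ, where row i of V is v_i (expressed in the standard basis). Since V is invertible (lower-triangular with 1s on the diagonal, up to permutation), solve by back-substitution:
  V =
[[1, 0, 0],
 [-1, 1, 0],
 [0, 0, 1]]
  V a = (0, -3, -1)
Solving gives a = (0, -3, -1).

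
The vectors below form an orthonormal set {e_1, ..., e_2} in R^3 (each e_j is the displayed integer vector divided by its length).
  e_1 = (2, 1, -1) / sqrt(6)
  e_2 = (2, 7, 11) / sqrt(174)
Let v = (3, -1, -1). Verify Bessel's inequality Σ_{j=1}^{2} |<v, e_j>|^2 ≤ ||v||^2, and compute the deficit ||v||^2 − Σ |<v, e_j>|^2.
Σ |<v, e_j>|^2 = 198/29; ||v||^2 = 11; deficit = 121/29

Write each e_j = u_j / sqrt(<u_j, u_j>) where u_j is the displayed integer vector. Then <v, e_j> = <v, u_j> / sqrt(<u_j, u_j>), so |<v, e_j>|^2 = <v, u_j>^2 / <u_j, u_j>.
Coefficients: <v, e_1> = 6/sqrt(6), <v, e_2> = -12/sqrt(174).
Square and sum: Σ |<v, e_j>|^2 = 198/29.
Compute ||v||^2 = v·v = 11.
Deficit = 11 − 198/29 = 121/29 ≥ 0, confirming Bessel's inequality. (The deficit equals ||v − Σ <v,e_j> e_j||^2, the squared distance from v to span{e_j}.)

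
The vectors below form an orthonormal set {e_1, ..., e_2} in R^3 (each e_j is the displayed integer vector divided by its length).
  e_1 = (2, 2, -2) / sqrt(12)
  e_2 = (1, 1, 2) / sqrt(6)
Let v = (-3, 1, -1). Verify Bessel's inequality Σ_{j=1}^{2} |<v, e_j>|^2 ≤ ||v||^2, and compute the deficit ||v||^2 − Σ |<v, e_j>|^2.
Σ |<v, e_j>|^2 = 3; ||v||^2 = 11; deficit = 8

Write each e_j = u_j / sqrt(<u_j, u_j>) where u_j is the displayed integer vector. Then <v, e_j> = <v, u_j> / sqrt(<u_j, u_j>), so |<v, e_j>|^2 = <v, u_j>^2 / <u_j, u_j>.
Coefficients: <v, e_1> = -2/sqrt(12), <v, e_2> = -4/sqrt(6).
Square and sum: Σ |<v, e_j>|^2 = 3.
Compute ||v||^2 = v·v = 11.
Deficit = 11 − 3 = 8 ≥ 0, confirming Bessel's inequality. (The deficit equals ||v − Σ <v,e_j> e_j||^2, the squared distance from v to span{e_j}.)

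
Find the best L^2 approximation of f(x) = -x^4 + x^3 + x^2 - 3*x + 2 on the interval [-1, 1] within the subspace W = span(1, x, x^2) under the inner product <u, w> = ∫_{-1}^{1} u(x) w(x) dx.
g(x) = x^2/7 - 12*x/5 + 73/35

The best approximation g ∈ W is the orthogonal projection of f onto W. Writing g = a_0 + a_1 x + a_2 x^2, the coefficients solve the normal equations G · a = b where
  G_{ij} = <φ_i, φ_j> and b_i = <f, φ_i>, with φ_0 = 1, φ_1 = x, φ_2 = x^2.
G =
  [2, 0, 2/3]
  [0, 2/3, 0]
  [2/3, 0, 2/5],
b = (64/15, -8/5, 152/105).
Solving gives a_0 = 73/35, a_1 = -12/5, a_2 = 1/7, so
  g(x) = x^2/7 - 12*x/5 + 73/35.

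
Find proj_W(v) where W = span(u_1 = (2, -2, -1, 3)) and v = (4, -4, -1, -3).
proj_W(v) = (8/9, -8/9, -4/9, 4/3)

Set up U = [u_1 | ... | u_1] ∈ R^(4×1). The projector onto W = col(U) is P = U (U^T U)^(-1) U^T.
Compute U^T U =
  [18],
and U^T v = (8).
Solve U^T U · c = U^T v for the coefficients: c = (4/9). The projection is proj_W(v) = U c.
Check: (v - proj_W(v)) · u_1 = 0  (should be 0).
Result: proj_W(v) = (8/9, -8/9, -4/9, 4/3).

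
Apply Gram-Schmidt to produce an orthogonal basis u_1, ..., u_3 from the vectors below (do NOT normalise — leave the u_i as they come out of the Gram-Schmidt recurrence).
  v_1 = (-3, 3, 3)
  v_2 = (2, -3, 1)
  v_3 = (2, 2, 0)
Orthogonal basis:
  u_1 = (-3, 3, 3)
  u_2 = (2/3, -5/3, 7/3)
  u_3 = (28/13, 21/13, 7/13)

Apply the Gram-Schmidt recurrence
  u_1 = v_1
  u_i = v_i − Σ_{j<i} ((v_i · u_j) / (u_j · u_j)) · u_j.

Step by step this gives:
  u_1 = (-3, 3, 3)
  u_2 = (2/3, -5/3, 7/3)
  u_3 = (28/13, 21/13, 7/13)

Orthogonality check:
  u_2 · u_1 = 0 (should be 0)
  u_3 · u_1 = 0 (should be 0)
  u_3 · u_2 = 0 (should be 0)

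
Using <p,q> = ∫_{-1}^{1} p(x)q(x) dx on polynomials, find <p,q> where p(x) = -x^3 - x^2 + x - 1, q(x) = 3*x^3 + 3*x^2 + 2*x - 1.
<p,q> = 12/35

Expand the product: p(x)·q(x) = -3*x^6 - 6*x^5 - 2*x^4 - x^3 - 3*x + 1.
∫_{-1}^{1} of each monomial x^k gives [2/(k+1) if k even, 0 if k odd]. Integrating term-by-term (or equivalently evaluating the antiderivative F(x) = -3*x^7/7 - x^6 - 2*x^5/5 - x^4/4 - 3*x^2/2 + x at the endpoints):
  F(1) − F(−1) = -361/140 − (-409/140) = 12/35.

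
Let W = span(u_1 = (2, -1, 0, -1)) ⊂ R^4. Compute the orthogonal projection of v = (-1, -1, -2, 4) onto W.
proj_W(v) = (-5/3, 5/6, 0, 5/6)

Set up U = [u_1 | ... | u_1] ∈ R^(4×1). The projector onto W = col(U) is P = U (U^T U)^(-1) U^T.
Compute U^T U =
  [6],
and U^T v = (-5).
Solve U^T U · c = U^T v for the coefficients: c = (-5/6). The projection is proj_W(v) = U c.
Check: (v - proj_W(v)) · u_1 = 0  (should be 0).
Result: proj_W(v) = (-5/3, 5/6, 0, 5/6).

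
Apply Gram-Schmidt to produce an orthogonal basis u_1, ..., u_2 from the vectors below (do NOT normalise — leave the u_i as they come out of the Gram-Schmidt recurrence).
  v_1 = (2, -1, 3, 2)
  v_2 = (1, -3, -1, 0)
Orthogonal basis:
  u_1 = (2, -1, 3, 2)
  u_2 = (7/9, -26/9, -4/3, -2/9)

Apply the Gram-Schmidt recurrence
  u_1 = v_1
  u_i = v_i − Σ_{j<i} ((v_i · u_j) / (u_j · u_j)) · u_j.

Step by step this gives:
  u_1 = (2, -1, 3, 2)
  u_2 = (7/9, -26/9, -4/3, -2/9)

Orthogonality check:
  u_2 · u_1 = 0 (should be 0)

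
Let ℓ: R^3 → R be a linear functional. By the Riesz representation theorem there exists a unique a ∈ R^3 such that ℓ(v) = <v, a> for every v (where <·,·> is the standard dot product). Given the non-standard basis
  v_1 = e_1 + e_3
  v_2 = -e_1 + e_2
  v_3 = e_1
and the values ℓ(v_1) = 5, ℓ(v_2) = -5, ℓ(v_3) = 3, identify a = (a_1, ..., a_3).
a = (3, -2, 2)

Write a = (a_1, ..., a_3) in the standard basis. For each basis vector v_i, ℓ(v_i) = <v_i, a> is a linear equation in the a_j's. Collect the n equations into a matrix system V a = ℓ, where row i of V is v_i (expressed in the standard basis). Since V is invertible (lower-triangular with 1s on the diagonal, up to permutation), solve by back-substitution:
  V =
[[1, 0, 1],
 [-1, 1, 0],
 [1, 0, 0]]
  V a = (5, -5, 3)
Solving gives a = (3, -2, 2).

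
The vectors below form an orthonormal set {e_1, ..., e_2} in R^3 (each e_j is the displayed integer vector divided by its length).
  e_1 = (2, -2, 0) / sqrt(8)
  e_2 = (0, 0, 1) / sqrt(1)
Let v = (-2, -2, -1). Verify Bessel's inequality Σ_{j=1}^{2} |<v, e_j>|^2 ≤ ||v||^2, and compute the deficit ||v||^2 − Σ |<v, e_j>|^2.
Σ |<v, e_j>|^2 = 1; ||v||^2 = 9; deficit = 8

Write each e_j = u_j / sqrt(<u_j, u_j>) where u_j is the displayed integer vector. Then <v, e_j> = <v, u_j> / sqrt(<u_j, u_j>), so |<v, e_j>|^2 = <v, u_j>^2 / <u_j, u_j>.
Coefficients: <v, e_1> = 0/sqrt(8), <v, e_2> = -1/sqrt(1).
Square and sum: Σ |<v, e_j>|^2 = 1.
Compute ||v||^2 = v·v = 9.
Deficit = 9 − 1 = 8 ≥ 0, confirming Bessel's inequality. (The deficit equals ||v − Σ <v,e_j> e_j||^2, the squared distance from v to span{e_j}.)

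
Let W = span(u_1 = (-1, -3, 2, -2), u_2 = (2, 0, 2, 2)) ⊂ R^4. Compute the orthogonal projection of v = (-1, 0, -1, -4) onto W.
proj_W(v) = (-116/53, -45/53, -71/53, -131/53)

Set up U = [u_1 | ... | u_2] ∈ R^(4×2). The projector onto W = col(U) is P = U (U^T U)^(-1) U^T.
Compute U^T U =
  [18, -2]
  [-2, 12],
and U^T v = (7, -12).
Solve U^T U · c = U^T v for the coefficients: c = (15/53, -101/106). The projection is proj_W(v) = U c.
Check: (v - proj_W(v)) · u_1 = 0  (should be 0).
Check: (v - proj_W(v)) · u_2 = 0  (should be 0).
Result: proj_W(v) = (-116/53, -45/53, -71/53, -131/53).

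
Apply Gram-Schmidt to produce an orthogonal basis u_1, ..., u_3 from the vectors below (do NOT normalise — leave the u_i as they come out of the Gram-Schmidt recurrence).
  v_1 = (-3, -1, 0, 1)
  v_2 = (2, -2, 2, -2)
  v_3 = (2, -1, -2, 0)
Orthogonal basis:
  u_1 = (-3, -1, 0, 1)
  u_2 = (4/11, -28/11, 2, -16/11)
  u_3 = (23/35, -8/5, -66/35, 13/35)

Apply the Gram-Schmidt recurrence
  u_1 = v_1
  u_i = v_i − Σ_{j<i} ((v_i · u_j) / (u_j · u_j)) · u_j.

Step by step this gives:
  u_1 = (-3, -1, 0, 1)
  u_2 = (4/11, -28/11, 2, -16/11)
  u_3 = (23/35, -8/5, -66/35, 13/35)

Orthogonality check:
  u_2 · u_1 = 0 (should be 0)
  u_3 · u_1 = 0 (should be 0)
  u_3 · u_2 = 0 (should be 0)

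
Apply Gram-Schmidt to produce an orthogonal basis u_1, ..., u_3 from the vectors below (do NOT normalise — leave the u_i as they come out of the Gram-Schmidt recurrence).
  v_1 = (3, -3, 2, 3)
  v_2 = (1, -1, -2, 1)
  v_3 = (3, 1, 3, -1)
Orthogonal basis:
  u_1 = (3, -3, 2, 3)
  u_2 = (16/31, -16/31, -72/31, 16/31)
  u_3 = (8/3, 4/3, 0, -4/3)

Apply the Gram-Schmidt recurrence
  u_1 = v_1
  u_i = v_i − Σ_{j<i} ((v_i · u_j) / (u_j · u_j)) · u_j.

Step by step this gives:
  u_1 = (3, -3, 2, 3)
  u_2 = (16/31, -16/31, -72/31, 16/31)
  u_3 = (8/3, 4/3, 0, -4/3)

Orthogonality check:
  u_2 · u_1 = 0 (should be 0)
  u_3 · u_1 = 0 (should be 0)
  u_3 · u_2 = 0 (should be 0)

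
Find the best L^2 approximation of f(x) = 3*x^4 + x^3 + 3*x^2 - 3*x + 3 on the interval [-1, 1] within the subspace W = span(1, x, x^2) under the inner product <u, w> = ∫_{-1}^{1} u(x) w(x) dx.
g(x) = 39*x^2/7 - 12*x/5 + 96/35

The best approximation g ∈ W is the orthogonal projection of f onto W. Writing g = a_0 + a_1 x + a_2 x^2, the coefficients solve the normal equations G · a = b where
  G_{ij} = <φ_i, φ_j> and b_i = <f, φ_i>, with φ_0 = 1, φ_1 = x, φ_2 = x^2.
G =
  [2, 0, 2/3]
  [0, 2/3, 0]
  [2/3, 0, 2/5],
b = (46/5, -8/5, 142/35).
Solving gives a_0 = 96/35, a_1 = -12/5, a_2 = 39/7, so
  g(x) = 39*x^2/7 - 12*x/5 + 96/35.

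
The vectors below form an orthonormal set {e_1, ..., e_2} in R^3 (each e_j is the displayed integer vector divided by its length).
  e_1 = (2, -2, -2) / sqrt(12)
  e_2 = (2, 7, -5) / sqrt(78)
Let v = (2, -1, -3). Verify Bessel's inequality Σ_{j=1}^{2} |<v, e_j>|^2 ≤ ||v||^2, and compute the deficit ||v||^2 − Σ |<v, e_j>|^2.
Σ |<v, e_j>|^2 = 180/13; ||v||^2 = 14; deficit = 2/13

Write each e_j = u_j / sqrt(<u_j, u_j>) where u_j is the displayed integer vector. Then <v, e_j> = <v, u_j> / sqrt(<u_j, u_j>), so |<v, e_j>|^2 = <v, u_j>^2 / <u_j, u_j>.
Coefficients: <v, e_1> = 12/sqrt(12), <v, e_2> = 12/sqrt(78).
Square and sum: Σ |<v, e_j>|^2 = 180/13.
Compute ||v||^2 = v·v = 14.
Deficit = 14 − 180/13 = 2/13 ≥ 0, confirming Bessel's inequality. (The deficit equals ||v − Σ <v,e_j> e_j||^2, the squared distance from v to span{e_j}.)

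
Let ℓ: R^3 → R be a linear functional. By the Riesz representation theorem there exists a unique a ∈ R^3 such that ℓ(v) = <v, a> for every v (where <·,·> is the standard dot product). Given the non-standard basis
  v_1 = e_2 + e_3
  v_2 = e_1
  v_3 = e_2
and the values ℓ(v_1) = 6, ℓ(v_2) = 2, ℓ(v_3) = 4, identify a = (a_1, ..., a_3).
a = (2, 4, 2)

Write a = (a_1, ..., a_3) in the standard basis. For each basis vector v_i, ℓ(v_i) = <v_i, a> is a linear equation in the a_j's. Collect the n equations into a matrix system V a = ℓ, where row i of V is v_i (expressed in the standard basis). Since V is invertible (lower-triangular with 1s on the diagonal, up to permutation), solve by back-substitution:
  V =
[[0, 1, 1],
 [1, 0, 0],
 [0, 1, 0]]
  V a = (6, 2, 4)
Solving gives a = (2, 4, 2).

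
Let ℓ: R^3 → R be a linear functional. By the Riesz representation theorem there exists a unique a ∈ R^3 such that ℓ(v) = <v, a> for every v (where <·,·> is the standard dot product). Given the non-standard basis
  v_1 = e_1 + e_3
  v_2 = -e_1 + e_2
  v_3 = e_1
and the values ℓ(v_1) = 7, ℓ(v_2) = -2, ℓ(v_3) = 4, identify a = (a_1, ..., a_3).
a = (4, 2, 3)

Write a = (a_1, ..., a_3) in the standard basis. For each basis vector v_i, ℓ(v_i) = <v_i, a> is a linear equation in the a_j's. Collect the n equations into a matrix system V a = ℓ, where row i of V is v_i (expressed in the standard basis). Since V is invertible (lower-triangular with 1s on the diagonal, up to permutation), solve by back-substitution:
  V =
[[1, 0, 1],
 [-1, 1, 0],
 [1, 0, 0]]
  V a = (7, -2, 4)
Solving gives a = (4, 2, 3).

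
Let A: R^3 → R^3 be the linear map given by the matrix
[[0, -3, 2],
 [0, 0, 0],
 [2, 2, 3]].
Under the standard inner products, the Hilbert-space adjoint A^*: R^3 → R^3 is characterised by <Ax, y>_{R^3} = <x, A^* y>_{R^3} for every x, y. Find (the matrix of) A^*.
A^* = A^T =
[[0, 0, 2],
 [-3, 0, 2],
 [2, 0, 3]]

For real matrices with standard dot products, the defining identity <Ax, y> = <x, A^* y> gives (Ax)^T y = x^T (A^*) y, i.e. x^T A^T y = x^T (A^*) y. Since this holds for all x, y, we must have A^* = A^T. Therefore
A^* =
[[0, 0, 2],
 [-3, 0, 2],
 [2, 0, 3]].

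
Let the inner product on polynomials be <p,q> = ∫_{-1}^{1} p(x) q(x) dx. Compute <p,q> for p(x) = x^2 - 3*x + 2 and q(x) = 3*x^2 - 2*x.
<p,q> = 46/5

Expand the product: p(x)·q(x) = 3*x^4 - 11*x^3 + 12*x^2 - 4*x.
∫_{-1}^{1} of each monomial x^k gives [2/(k+1) if k even, 0 if k odd]. Integrating term-by-term (or equivalently evaluating the antiderivative F(x) = 3*x^5/5 - 11*x^4/4 + 4*x^3 - 2*x^2 at the endpoints):
  F(1) − F(−1) = -3/20 − (-187/20) = 46/5.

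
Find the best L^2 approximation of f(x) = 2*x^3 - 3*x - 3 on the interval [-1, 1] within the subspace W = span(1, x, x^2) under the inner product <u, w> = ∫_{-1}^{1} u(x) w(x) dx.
g(x) = -9*x/5 - 3

The best approximation g ∈ W is the orthogonal projection of f onto W. Writing g = a_0 + a_1 x + a_2 x^2, the coefficients solve the normal equations G · a = b where
  G_{ij} = <φ_i, φ_j> and b_i = <f, φ_i>, with φ_0 = 1, φ_1 = x, φ_2 = x^2.
G =
  [2, 0, 2/3]
  [0, 2/3, 0]
  [2/3, 0, 2/5],
b = (-6, -6/5, -2).
Solving gives a_0 = -3, a_1 = -9/5, a_2 = 0, so
  g(x) = -9*x/5 - 3.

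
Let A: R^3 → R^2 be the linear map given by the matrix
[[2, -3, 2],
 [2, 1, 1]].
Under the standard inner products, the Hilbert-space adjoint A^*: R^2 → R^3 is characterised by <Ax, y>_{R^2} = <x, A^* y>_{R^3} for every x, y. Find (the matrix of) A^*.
A^* = A^T =
[[2, 2],
 [-3, 1],
 [2, 1]]

For real matrices with standard dot products, the defining identity <Ax, y> = <x, A^* y> gives (Ax)^T y = x^T (A^*) y, i.e. x^T A^T y = x^T (A^*) y. Since this holds for all x, y, we must have A^* = A^T. Therefore
A^* =
[[2, 2],
 [-3, 1],
 [2, 1]].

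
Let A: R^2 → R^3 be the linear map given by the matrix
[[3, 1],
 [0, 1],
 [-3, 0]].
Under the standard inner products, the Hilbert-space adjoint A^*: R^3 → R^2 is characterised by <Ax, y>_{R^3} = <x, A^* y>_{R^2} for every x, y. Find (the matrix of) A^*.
A^* = A^T =
[[3, 0, -3],
 [1, 1, 0]]

For real matrices with standard dot products, the defining identity <Ax, y> = <x, A^* y> gives (Ax)^T y = x^T (A^*) y, i.e. x^T A^T y = x^T (A^*) y. Since this holds for all x, y, we must have A^* = A^T. Therefore
A^* =
[[3, 0, -3],
 [1, 1, 0]].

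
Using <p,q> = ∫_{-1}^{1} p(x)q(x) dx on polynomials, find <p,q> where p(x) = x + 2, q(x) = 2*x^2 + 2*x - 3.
<p,q> = -8

Expand the product: p(x)·q(x) = 2*x^3 + 6*x^2 + x - 6.
∫_{-1}^{1} of each monomial x^k gives [2/(k+1) if k even, 0 if k odd]. Integrating term-by-term (or equivalently evaluating the antiderivative F(x) = x^4/2 + 2*x^3 + x^2/2 - 6*x at the endpoints):
  F(1) − F(−1) = -3 − (5) = -8.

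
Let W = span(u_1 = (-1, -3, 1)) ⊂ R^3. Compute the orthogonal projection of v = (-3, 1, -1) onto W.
proj_W(v) = (1/11, 3/11, -1/11)

Set up U = [u_1 | ... | u_1] ∈ R^(3×1). The projector onto W = col(U) is P = U (U^T U)^(-1) U^T.
Compute U^T U =
  [11],
and U^T v = (-1).
Solve U^T U · c = U^T v for the coefficients: c = (-1/11). The projection is proj_W(v) = U c.
Check: (v - proj_W(v)) · u_1 = 0  (should be 0).
Result: proj_W(v) = (1/11, 3/11, -1/11).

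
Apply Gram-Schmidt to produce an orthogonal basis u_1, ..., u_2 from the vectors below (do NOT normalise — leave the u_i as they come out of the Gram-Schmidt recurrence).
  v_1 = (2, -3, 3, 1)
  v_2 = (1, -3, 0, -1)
Orthogonal basis:
  u_1 = (2, -3, 3, 1)
  u_2 = (3/23, -39/23, -30/23, -33/23)

Apply the Gram-Schmidt recurrence
  u_1 = v_1
  u_i = v_i − Σ_{j<i} ((v_i · u_j) / (u_j · u_j)) · u_j.

Step by step this gives:
  u_1 = (2, -3, 3, 1)
  u_2 = (3/23, -39/23, -30/23, -33/23)

Orthogonality check:
  u_2 · u_1 = 0 (should be 0)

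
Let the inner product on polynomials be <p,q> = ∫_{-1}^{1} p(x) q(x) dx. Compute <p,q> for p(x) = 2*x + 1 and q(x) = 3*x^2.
<p,q> = 2

Expand the product: p(x)·q(x) = 6*x^3 + 3*x^2.
∫_{-1}^{1} of each monomial x^k gives [2/(k+1) if k even, 0 if k odd]. Integrating term-by-term (or equivalently evaluating the antiderivative F(x) = 3*x^4/2 + x^3 at the endpoints):
  F(1) − F(−1) = 5/2 − (1/2) = 2.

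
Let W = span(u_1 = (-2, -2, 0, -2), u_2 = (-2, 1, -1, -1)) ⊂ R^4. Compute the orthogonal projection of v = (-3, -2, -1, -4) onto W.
proj_W(v) = (-63/17, -36/17, -9/17, -54/17)

Set up U = [u_1 | ... | u_2] ∈ R^(4×2). The projector onto W = col(U) is P = U (U^T U)^(-1) U^T.
Compute U^T U =
  [12, 4]
  [4, 7],
and U^T v = (18, 9).
Solve U^T U · c = U^T v for the coefficients: c = (45/34, 9/17). The projection is proj_W(v) = U c.
Check: (v - proj_W(v)) · u_1 = 0  (should be 0).
Check: (v - proj_W(v)) · u_2 = 0  (should be 0).
Result: proj_W(v) = (-63/17, -36/17, -9/17, -54/17).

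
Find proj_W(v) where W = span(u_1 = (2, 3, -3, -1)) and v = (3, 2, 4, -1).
proj_W(v) = (2/23, 3/23, -3/23, -1/23)

Set up U = [u_1 | ... | u_1] ∈ R^(4×1). The projector onto W = col(U) is P = U (U^T U)^(-1) U^T.
Compute U^T U =
  [23],
and U^T v = (1).
Solve U^T U · c = U^T v for the coefficients: c = (1/23). The projection is proj_W(v) = U c.
Check: (v - proj_W(v)) · u_1 = 0  (should be 0).
Result: proj_W(v) = (2/23, 3/23, -3/23, -1/23).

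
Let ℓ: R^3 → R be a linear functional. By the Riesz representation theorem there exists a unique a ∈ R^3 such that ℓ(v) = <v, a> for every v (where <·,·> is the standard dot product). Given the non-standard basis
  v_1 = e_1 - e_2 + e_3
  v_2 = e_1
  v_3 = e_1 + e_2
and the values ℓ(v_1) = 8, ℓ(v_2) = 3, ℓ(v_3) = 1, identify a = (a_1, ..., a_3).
a = (3, -2, 3)

Write a = (a_1, ..., a_3) in the standard basis. For each basis vector v_i, ℓ(v_i) = <v_i, a> is a linear equation in the a_j's. Collect the n equations into a matrix system V a = ℓ, where row i of V is v_i (expressed in the standard basis). Since V is invertible (lower-triangular with 1s on the diagonal, up to permutation), solve by back-substitution:
  V =
[[1, -1, 1],
 [1, 0, 0],
 [1, 1, 0]]
  V a = (8, 3, 1)
Solving gives a = (3, -2, 3).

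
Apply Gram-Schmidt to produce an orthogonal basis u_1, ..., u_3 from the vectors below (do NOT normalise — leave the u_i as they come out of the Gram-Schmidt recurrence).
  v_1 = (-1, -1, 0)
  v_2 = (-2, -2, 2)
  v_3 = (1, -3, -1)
Orthogonal basis:
  u_1 = (-1, -1, 0)
  u_2 = (0, 0, 2)
  u_3 = (2, -2, 0)

Apply the Gram-Schmidt recurrence
  u_1 = v_1
  u_i = v_i − Σ_{j<i} ((v_i · u_j) / (u_j · u_j)) · u_j.

Step by step this gives:
  u_1 = (-1, -1, 0)
  u_2 = (0, 0, 2)
  u_3 = (2, -2, 0)

Orthogonality check:
  u_2 · u_1 = 0 (should be 0)
  u_3 · u_1 = 0 (should be 0)
  u_3 · u_2 = 0 (should be 0)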